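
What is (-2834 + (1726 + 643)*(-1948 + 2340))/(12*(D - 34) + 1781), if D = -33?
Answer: 925814/977 ≈ 947.61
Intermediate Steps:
(-2834 + (1726 + 643)*(-1948 + 2340))/(12*(D - 34) + 1781) = (-2834 + (1726 + 643)*(-1948 + 2340))/(12*(-33 - 34) + 1781) = (-2834 + 2369*392)/(12*(-67) + 1781) = (-2834 + 928648)/(-804 + 1781) = 925814/977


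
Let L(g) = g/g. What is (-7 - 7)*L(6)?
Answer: -14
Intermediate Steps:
L(g) = 1
(-7 - 7)*L(6) = (-7 - 7)*1 = -14*1 = -14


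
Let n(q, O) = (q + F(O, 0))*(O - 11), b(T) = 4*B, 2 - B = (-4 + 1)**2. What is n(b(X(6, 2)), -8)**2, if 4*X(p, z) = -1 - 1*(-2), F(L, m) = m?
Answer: 283024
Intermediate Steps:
B = -7 (B = 2 - (-4 + 1)**2 = 2 - 1*(-3)**2 = 2 - 1*9 = 2 - 9 = -7)
X(p, z) = 1/4 (X(p, z) = (-1 - 1*(-2))/4 = (-1 + 2)/4 = (1/4)*1 = 1/4)
b(T) = -28 (b(T) = 4*(-7) = -28)
n(q, O) = q*(-11 + O) (n(q, O) = (q + 0)*(O - 11) = q*(-11 + O))
n(b(X(6, 2)), -8)**2 = (-28*(-11 - 8))**2 = (-28*(-19))**2 = 532**2 = 283024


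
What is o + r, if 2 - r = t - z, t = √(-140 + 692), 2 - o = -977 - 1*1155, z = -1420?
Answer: 716 - 2*√138 ≈ 692.50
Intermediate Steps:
o = 2134 (o = 2 - (-977 - 1*1155) = 2 - (-977 - 1155) = 2 - 1*(-2132) = 2 + 2132 = 2134)
t = 2*√138 (t = √552 = 2*√138 ≈ 23.495)
r = -1418 - 2*√138 (r = 2 - (2*√138 - 1*(-1420)) = 2 - (2*√138 + 1420) = 2 - (1420 + 2*√138) = 2 + (-1420 - 2*√138) = -1418 - 2*√138 ≈ -1441.5)
o + r = 2134 + (-1418 - 2*√138) = 716 - 2*√138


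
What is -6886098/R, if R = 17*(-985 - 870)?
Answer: 6886098/31535 ≈ 218.36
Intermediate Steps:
R = -31535 (R = 17*(-1855) = -31535)
-6886098/R = -6886098/(-31535) = -6886098*(-1/31535) = 6886098/31535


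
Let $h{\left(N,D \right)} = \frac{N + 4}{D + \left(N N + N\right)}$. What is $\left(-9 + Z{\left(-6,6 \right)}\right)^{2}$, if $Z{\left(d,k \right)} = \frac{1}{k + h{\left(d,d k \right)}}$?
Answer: $\frac{28224}{361} \approx 78.183$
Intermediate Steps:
$h{\left(N,D \right)} = \frac{4 + N}{D + N + N^{2}}$ ($h{\left(N,D \right)} = \frac{4 + N}{D + \left(N^{2} + N\right)} = \frac{4 + N}{D + \left(N + N^{2}\right)} = \frac{4 + N}{D + N + N^{2}}$)
$Z{\left(d,k \right)} = \frac{1}{k + \frac{4 + d}{d + d^{2} + d k}}$ ($Z{\left(d,k \right)} = \frac{1}{k + \frac{4 + d}{d k + d + d^{2}}} = \frac{1}{k + \frac{4 + d}{d + d^{2} + d k}}$)
$\left(-9 + Z{\left(-6,6 \right)}\right)^{2} = \left(-9 - \frac{6 \left(1 - 6 + 6\right)}{4 - 6 - 36 \left(1 - 6 + 6\right)}\right)^{2} = \left(-9 - 6 \frac{1}{4 - 6 - 36 \cdot 1} \cdot 1\right)^{2} = \left(-9 - 6 \frac{1}{4 - 6 - 36} \cdot 1\right)^{2} = \left(-9 - 6 \frac{1}{-38} \cdot 1\right)^{2} = \left(-9 - \left(- \frac{3}{19}\right) 1\right)^{2} = \left(-9 + \frac{3}{19}\right)^{2} = \left(- \frac{168}{19}\right)^{2} = \frac{28224}{361}$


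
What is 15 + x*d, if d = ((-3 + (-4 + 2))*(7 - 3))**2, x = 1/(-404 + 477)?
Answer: 1495/73 ≈ 20.479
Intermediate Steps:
x = 1/73 ≈ 0.013699
d = 400 (d = ((-3 - 2)*4)**2 = (-5*4)**2 = (-20)**2 = 400)
15 + x*d = 15 + (1/73)*400 = 15 + 400/73 = 1495/73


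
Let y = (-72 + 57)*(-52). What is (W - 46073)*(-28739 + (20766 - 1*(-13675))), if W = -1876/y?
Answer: -51230782208/195 ≈ -2.6272e+8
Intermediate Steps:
y = 780 (y = -15*(-52) = 780)
W = -469/195 (W = -1876/780 = -1876*1/780 = -469/195 ≈ -2.4051)
(W - 46073)*(-28739 + (20766 - 1*(-13675))) = (-469/195 - 46073)*(-28739 + (20766 - 1*(-13675))) = -8984704*(-28739 + (20766 + 13675))/195 = -8984704*(-28739 + 34441)/195 = -8984704/195*5702 = -51230782208/195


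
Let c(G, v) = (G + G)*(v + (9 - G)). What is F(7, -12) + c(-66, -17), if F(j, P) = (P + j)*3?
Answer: -7671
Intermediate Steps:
c(G, v) = 2*G*(9 + v - G) (c(G, v) = (2*G)*(9 + v - G) = 2*G*(9 + v - G))
F(j, P) = 3*P + 3*j
F(7, -12) + c(-66, -17) = (3*(-12) + 3*7) + 2*(-66)*(9 - 17 - 1*(-66)) = (-36 + 21) + 2*(-66)*(9 - 17 + 66) = -15 + 2*(-66)*58 = -15 - 7656 = -7671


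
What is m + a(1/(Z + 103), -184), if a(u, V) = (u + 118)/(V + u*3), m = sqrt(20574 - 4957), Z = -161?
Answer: -6843/10675 + sqrt(15617) ≈ 124.33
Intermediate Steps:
m = sqrt(15617) ≈ 124.97
a(u, V) = (118 + u)/(V + 3*u)
m + a(1/(Z + 103), -184) = sqrt(15617) + (118 + 1/(-161 + 103))/(-184 + 3/(-161 + 103)) = sqrt(15617) + (118 + 1/(-58))/(-184 + 3/(-58)) = sqrt(15617) + (118 - 1/58)/(-184 + 3*(-1/58)) = sqrt(15617) + (6843/58)/(-184 - 3/58) = sqrt(15617) + (6843/58)/(-10675/58) = sqrt(15617) - 58/10675*6843/58 = sqrt(15617) - 6843/10675 = -6843/10675 + sqrt(15617)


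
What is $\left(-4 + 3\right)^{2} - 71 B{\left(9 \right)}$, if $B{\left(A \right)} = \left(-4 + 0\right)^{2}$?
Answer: $-1135$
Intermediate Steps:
$B{\left(A \right)} = 16$ ($B{\left(A \right)} = \left(-4\right)^{2} = 16$)
$\left(-4 + 3\right)^{2} - 71 B{\left(9 \right)} = \left(-4 + 3\right)^{2} - 1136 = \left(-1\right)^{2} - 1136 = 1 - 1136 = -1135$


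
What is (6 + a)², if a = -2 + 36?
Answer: 1600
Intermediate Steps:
a = 34
(6 + a)² = (6 + 34)² = 40² = 1600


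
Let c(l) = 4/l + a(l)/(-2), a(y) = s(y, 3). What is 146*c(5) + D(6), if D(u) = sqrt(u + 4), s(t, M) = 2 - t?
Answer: 1679/5 + sqrt(10) ≈ 338.96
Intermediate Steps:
a(y) = 2 - y
D(u) = sqrt(4 + u)
c(l) = -1 + l/2 + 4/l (c(l) = 4/l + (2 - l)/(-2) = 4/l + (2 - l)*(-1/2) = 4/l + (-1 + l/2) = -1 + l/2 + 4/l)
146*c(5) + D(6) = 146*(-1 + (1/2)*5 + 4/5) + sqrt(4 + 6) = 146*(-1 + 5/2 + 4*(1/5)) + sqrt(10) = 146*(-1 + 5/2 + 4/5) + sqrt(10) = 146*(23/10) + sqrt(10) = 1679/5 + sqrt(10)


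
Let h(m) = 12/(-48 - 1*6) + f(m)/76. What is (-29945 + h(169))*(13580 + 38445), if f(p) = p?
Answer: -1065524597275/684 ≈ -1.5578e+9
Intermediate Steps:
h(m) = -2/9 + m/76 (h(m) = 12/(-48 - 1*6) + m/76 = 12/(-48 - 6) + m*(1/76) = 12/(-54) + m/76 = 12*(-1/54) + m/76 = -2/9 + m/76)
(-29945 + h(169))*(13580 + 38445) = (-29945 + (-2/9 + (1/76)*169))*(13580 + 38445) = (-29945 + (-2/9 + 169/76))*52025 = (-29945 + 1369/684)*52025 = -20481011/684*52025 = -1065524597275/684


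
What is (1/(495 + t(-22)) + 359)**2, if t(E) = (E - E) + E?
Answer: 28834756864/223729 ≈ 1.2888e+5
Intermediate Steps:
t(E) = E (t(E) = 0 + E = E)
(1/(495 + t(-22)) + 359)**2 = (1/(495 - 22) + 359)**2 = (1/473 + 359)**2 = (169808/473)**2 = 28834756864/223729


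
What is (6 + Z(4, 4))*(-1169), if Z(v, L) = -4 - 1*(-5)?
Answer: -8183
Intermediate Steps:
Z(v, L) = 1 (Z(v, L) = -4 + 5 = 1)
(6 + Z(4, 4))*(-1169) = (6 + 1)*(-1169) = 7*(-1169) = -8183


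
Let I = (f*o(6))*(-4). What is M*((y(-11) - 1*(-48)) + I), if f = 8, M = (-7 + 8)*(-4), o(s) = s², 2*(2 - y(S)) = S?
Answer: 4386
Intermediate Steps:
y(S) = 2 - S/2
M = -4 (M = 1*(-4) = -4)
I = -1152 (I = (8*6²)*(-4) = (8*36)*(-4) = 288*(-4) = -1152)
M*((y(-11) - 1*(-48)) + I) = -4*(((2 - ½*(-11)) - 1*(-48)) - 1152) = -4*(((2 + 11/2) + 48) - 1152) = -4*((15/2 + 48) - 1152) = -4*(111/2 - 1152) = -4*(-2193/2) = 4386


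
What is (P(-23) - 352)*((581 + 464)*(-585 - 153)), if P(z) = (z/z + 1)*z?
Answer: 306941580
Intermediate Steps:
P(z) = 2*z (P(z) = (1 + 1)*z = 2*z)
(P(-23) - 352)*((581 + 464)*(-585 - 153)) = (2*(-23) - 352)*((581 + 464)*(-585 - 153)) = (-46 - 352)*(1045*(-738)) = -398*(-771210) = 306941580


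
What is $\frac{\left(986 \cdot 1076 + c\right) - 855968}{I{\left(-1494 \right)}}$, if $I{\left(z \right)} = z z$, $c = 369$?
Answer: $\frac{205337}{2232036} \approx 0.091995$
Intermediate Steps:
$I{\left(z \right)} = z^{2}$
$\frac{\left(986 \cdot 1076 + c\right) - 855968}{I{\left(-1494 \right)}} = \frac{\left(986 \cdot 1076 + 369\right) - 855968}{\left(-1494\right)^{2}} = \frac{\left(1060936 + 369\right) - 855968}{2232036} = \left(1061305 - 855968\right) \frac{1}{2232036} = 205337 \cdot \frac{1}{2232036} = \frac{205337}{2232036}$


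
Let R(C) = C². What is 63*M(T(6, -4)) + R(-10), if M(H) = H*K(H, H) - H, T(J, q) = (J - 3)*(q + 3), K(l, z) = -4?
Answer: 1045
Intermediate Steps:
T(J, q) = (-3 + J)*(3 + q)
M(H) = -5*H (M(H) = H*(-4) - H = -4*H - H = -5*H)
63*M(T(6, -4)) + R(-10) = 63*(-5*(-9 - 3*(-4) + 3*6 + 6*(-4))) + (-10)² = 63*(-5*(-9 + 12 + 18 - 24)) + 100 = 63*(-5*(-3)) + 100 = 63*15 + 100 = 945 + 100 = 1045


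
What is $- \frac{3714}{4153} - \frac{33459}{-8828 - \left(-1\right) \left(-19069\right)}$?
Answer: $\frac{11781923}{38618747} \approx 0.30508$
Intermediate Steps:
$- \frac{3714}{4153} - \frac{33459}{-8828 - \left(-1\right) \left(-19069\right)} = \left(-3714\right) \frac{1}{4153} - \frac{33459}{-8828 - 19069} = - \frac{3714}{4153} - \frac{33459}{-8828 - 19069} = - \frac{3714}{4153} - \frac{33459}{-27897} = - \frac{3714}{4153} - - \frac{11153}{9299} = - \frac{3714}{4153} + \frac{11153}{9299} = \frac{11781923}{38618747}$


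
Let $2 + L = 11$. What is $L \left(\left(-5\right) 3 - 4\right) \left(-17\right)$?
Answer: $2907$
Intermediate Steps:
$L = 9$ ($L = -2 + 11 = 9$)
$L \left(\left(-5\right) 3 - 4\right) \left(-17\right) = 9 \left(\left(-5\right) 3 - 4\right) \left(-17\right) = 9 \left(-15 - 4\right) \left(-17\right) = 9 \left(-19\right) \left(-17\right) = \left(-171\right) \left(-17\right) = 2907$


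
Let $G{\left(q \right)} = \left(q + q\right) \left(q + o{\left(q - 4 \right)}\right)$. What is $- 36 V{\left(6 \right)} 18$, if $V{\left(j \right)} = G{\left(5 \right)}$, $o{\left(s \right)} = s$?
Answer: $-38880$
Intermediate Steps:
$G{\left(q \right)} = 2 q \left(-4 + 2 q\right)$ ($G{\left(q \right)} = \left(q + q\right) \left(q + \left(q - 4\right)\right) = 2 q \left(q + \left(-4 + q\right)\right) = 2 q \left(-4 + 2 q\right)$)
$V{\left(j \right)} = 60$ ($V{\left(j \right)} = 4 \cdot 5 \left(-2 + 5\right) = 4 \cdot 5 \cdot 3 = 60$)
$- 36 V{\left(6 \right)} 18 = \left(-36\right) 60 \cdot 18 = \left(-2160\right) 18 = -38880$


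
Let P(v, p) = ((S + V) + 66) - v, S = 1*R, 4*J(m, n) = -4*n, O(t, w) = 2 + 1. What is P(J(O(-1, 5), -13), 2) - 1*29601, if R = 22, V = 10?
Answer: -29516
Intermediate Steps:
O(t, w) = 3
J(m, n) = -n (J(m, n) = (-4*n)/4 = -n)
S = 22 (S = 1*22 = 22)
P(v, p) = 98 - v (P(v, p) = ((22 + 10) + 66) - v = (32 + 66) - v = 98 - v)
P(J(O(-1, 5), -13), 2) - 1*29601 = (98 - (-1)*(-13)) - 1*29601 = (98 - 1*13) - 29601 = (98 - 13) - 29601 = 85 - 29601 = -29516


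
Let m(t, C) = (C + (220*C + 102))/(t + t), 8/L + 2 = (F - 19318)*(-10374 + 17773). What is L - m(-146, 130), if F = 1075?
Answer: 972935543888/9853537007 ≈ 98.740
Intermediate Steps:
L = -8/134979959 (L = 8/(-2 + (1075 - 19318)*(-10374 + 17773)) = 8/(-2 - 18243*7399) = 8/(-2 - 134979957) = 8/(-134979959) = 8*(-1/134979959) = -8/134979959 ≈ -5.9268e-8)
m(t, C) = (102 + 221*C)/(2*t) (m(t, C) = (C + (102 + 220*C))/((2*t)) = (102 + 221*C)*(1/(2*t)) = (102 + 221*C)/(2*t))
L - m(-146, 130) = -8/134979959 - 17*(6 + 13*130)/(2*(-146)) = -8/134979959 - 17*(-1)*(6 + 1690)/(2*146) = -8/134979959 - 17*(-1)*1696/(2*146) = -8/134979959 - 1*(-7208/73) = -8/134979959 + 7208/73 = 972935543888/9853537007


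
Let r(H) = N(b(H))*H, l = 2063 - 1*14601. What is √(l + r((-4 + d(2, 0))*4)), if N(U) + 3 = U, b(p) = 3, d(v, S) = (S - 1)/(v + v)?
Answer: I*√12538 ≈ 111.97*I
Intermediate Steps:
d(v, S) = (-1 + S)/(2*v) (d(v, S) = (-1 + S)/((2*v)) = (-1 + S)*(1/(2*v)) = (-1 + S)/(2*v))
N(U) = -3 + U
l = -12538 (l = 2063 - 14601 = -12538)
r(H) = 0 (r(H) = (-3 + 3)*H = 0*H = 0)
√(l + r((-4 + d(2, 0))*4)) = √(-12538 + 0) = √(-12538) = I*√12538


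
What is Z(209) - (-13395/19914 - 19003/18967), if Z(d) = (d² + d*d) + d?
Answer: 11025657713735/125902946 ≈ 87573.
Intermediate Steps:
Z(d) = d + 2*d² (Z(d) = (d² + d²) + d = 2*d² + d = d + 2*d²)
Z(209) - (-13395/19914 - 19003/18967) = 209*(1 + 2*209) - (-13395/19914 - 19003/18967) = 209*(1 + 418) - (-13395*1/19914 - 19003*1/18967) = 209*419 - (-4465/6638 - 19003/18967) = 87571 - 1*(-210829569/125902946) = 87571 + 210829569/125902946 = 11025657713735/125902946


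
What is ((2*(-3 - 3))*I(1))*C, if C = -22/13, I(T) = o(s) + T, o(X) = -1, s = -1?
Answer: 0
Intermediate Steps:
I(T) = -1 + T
C = -22/13 (C = -22*1/13 = -22/13 ≈ -1.6923)
((2*(-3 - 3))*I(1))*C = ((2*(-3 - 3))*(-1 + 1))*(-22/13) = ((2*(-6))*0)*(-22/13) = -12*0*(-22/13) = 0*(-22/13) = 0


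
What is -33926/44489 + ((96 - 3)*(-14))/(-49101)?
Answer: -535958616/728151463 ≈ -0.73605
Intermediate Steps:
-33926/44489 + ((96 - 3)*(-14))/(-49101) = -33926*1/44489 + (93*(-14))*(-1/49101) = -33926/44489 - 1302*(-1/49101) = -33926/44489 + 434/16367 = -535958616/728151463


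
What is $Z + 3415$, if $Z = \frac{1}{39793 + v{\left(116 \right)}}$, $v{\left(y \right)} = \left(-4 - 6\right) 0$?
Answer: $\frac{135893096}{39793} \approx 3415.0$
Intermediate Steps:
$v{\left(y \right)} = 0$ ($v{\left(y \right)} = \left(-10\right) 0 = 0$)
$Z = \frac{1}{39793}$ ($Z = \frac{1}{39793 + 0} = \frac{1}{39793} \approx 2.513 \cdot 10^{-5}$)
$Z + 3415 = \frac{1}{39793} + 3415 = \frac{135893096}{39793}$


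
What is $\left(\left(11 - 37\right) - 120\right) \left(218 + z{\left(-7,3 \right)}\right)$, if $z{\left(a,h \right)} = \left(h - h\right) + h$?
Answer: $-32266$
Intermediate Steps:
$z{\left(a,h \right)} = h$ ($z{\left(a,h \right)} = 0 + h = h$)
$\left(\left(11 - 37\right) - 120\right) \left(218 + z{\left(-7,3 \right)}\right) = \left(\left(11 - 37\right) - 120\right) \left(218 + 3\right) = \left(\left(11 - 37\right) - 120\right) 221 = \left(-26 - 120\right) 221 = \left(-146\right) 221 = -32266$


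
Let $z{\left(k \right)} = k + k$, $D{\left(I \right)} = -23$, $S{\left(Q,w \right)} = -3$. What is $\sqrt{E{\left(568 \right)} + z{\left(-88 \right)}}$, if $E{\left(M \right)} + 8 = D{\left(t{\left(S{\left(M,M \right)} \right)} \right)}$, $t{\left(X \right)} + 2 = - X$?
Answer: $3 i \sqrt{23} \approx 14.387 i$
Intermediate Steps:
$t{\left(X \right)} = -2 - X$
$z{\left(k \right)} = 2 k$
$E{\left(M \right)} = -31$ ($E{\left(M \right)} = -8 - 23 = -31$)
$\sqrt{E{\left(568 \right)} + z{\left(-88 \right)}} = \sqrt{-31 + 2 \left(-88\right)} = \sqrt{-31 - 176} = \sqrt{-207} = 3 i \sqrt{23}$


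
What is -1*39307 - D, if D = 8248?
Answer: -47555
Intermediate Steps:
-1*39307 - D = -1*39307 - 1*8248 = -39307 - 8248 = -47555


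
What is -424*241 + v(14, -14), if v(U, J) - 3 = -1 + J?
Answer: -102196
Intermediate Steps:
v(U, J) = 2 + J (v(U, J) = 3 + (-1 + J) = 2 + J)
-424*241 + v(14, -14) = -424*241 + (2 - 14) = -102184 - 12 = -102196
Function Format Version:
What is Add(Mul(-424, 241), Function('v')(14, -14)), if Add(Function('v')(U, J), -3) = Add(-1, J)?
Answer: -102196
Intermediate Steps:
Function('v')(U, J) = Add(2, J) (Function('v')(U, J) = Add(3, Add(-1, J)) = Add(2, J))
Add(Mul(-424, 241), Function('v')(14, -14)) = Add(Mul(-424, 241), Add(2, -14)) = Add(-102184, -12) = -102196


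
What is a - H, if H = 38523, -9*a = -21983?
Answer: -324724/9 ≈ -36080.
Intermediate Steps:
a = 21983/9 (a = -⅑*(-21983) = 21983/9 ≈ 2442.6)
a - H = 21983/9 - 1*38523 = 21983/9 - 38523 = -324724/9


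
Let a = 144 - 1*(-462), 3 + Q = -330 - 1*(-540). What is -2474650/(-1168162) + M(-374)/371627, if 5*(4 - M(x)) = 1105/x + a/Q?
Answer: 3490077193958731/1647487447683330 ≈ 2.1184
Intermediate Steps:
Q = 207 (Q = -3 + (-330 - 1*(-540)) = -3 + (-330 + 540) = -3 + 210 = 207)
a = 606 (a = 144 + 462 = 606)
M(x) = 1178/345 - 221/x (M(x) = 4 - (1105/x + 606/207)/5 = 4 - (1105/x + 606*(1/207))/5 = 4 - (1105/x + 202/69)/5 = 4 - (202/69 + 1105/x)/5 = 4 + (-202/345 - 221/x) = 1178/345 - 221/x)
-2474650/(-1168162) + M(-374)/371627 = -2474650/(-1168162) + (1178/345 - 221/(-374))/371627 = -2474650*(-1/1168162) + (1178/345 - 221*(-1/374))*(1/371627) = 1237325/584081 + (1178/345 + 13/22)*(1/371627) = 1237325/584081 + (30401/7590)*(1/371627) = 1237325/584081 + 30401/2820648930 = 3490077193958731/1647487447683330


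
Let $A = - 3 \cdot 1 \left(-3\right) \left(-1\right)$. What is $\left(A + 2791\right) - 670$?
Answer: $2112$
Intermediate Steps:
$A = -9$ ($A = \left(-3\right) \left(-3\right) \left(-1\right) = 9 \left(-1\right) = -9$)
$\left(A + 2791\right) - 670 = \left(-9 + 2791\right) - 670 = 2782 - 670 = 2112$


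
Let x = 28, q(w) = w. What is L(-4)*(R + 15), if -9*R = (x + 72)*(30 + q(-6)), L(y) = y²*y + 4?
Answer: 15100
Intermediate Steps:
L(y) = 4 + y³ (L(y) = y³ + 4 = 4 + y³)
R = -800/3 (R = -(28 + 72)*(30 - 6)/9 = -100*24/9 = -⅑*2400 = -800/3 ≈ -266.67)
L(-4)*(R + 15) = (4 + (-4)³)*(-800/3 + 15) = (4 - 64)*(-755/3) = -60*(-755/3) = 15100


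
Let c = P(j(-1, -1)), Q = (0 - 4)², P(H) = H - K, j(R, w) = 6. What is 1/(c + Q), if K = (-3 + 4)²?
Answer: 1/21 ≈ 0.047619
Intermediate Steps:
K = 1 (K = 1² = 1)
P(H) = -1 + H (P(H) = H - 1*1 = H - 1 = -1 + H)
Q = 16 (Q = (-4)² = 16)
c = 5 (c = -1 + 6 = 5)
1/(c + Q) = 1/(5 + 16) = 1/21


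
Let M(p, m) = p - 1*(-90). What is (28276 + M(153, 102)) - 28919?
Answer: -400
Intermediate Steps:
M(p, m) = 90 + p (M(p, m) = p + 90 = 90 + p)
(28276 + M(153, 102)) - 28919 = (28276 + (90 + 153)) - 28919 = (28276 + 243) - 28919 = 28519 - 28919 = -400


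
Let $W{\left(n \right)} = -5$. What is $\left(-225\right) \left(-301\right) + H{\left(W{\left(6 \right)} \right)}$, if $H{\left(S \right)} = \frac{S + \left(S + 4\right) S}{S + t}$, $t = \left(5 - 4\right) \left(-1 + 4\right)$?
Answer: $67725$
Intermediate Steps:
$t = 3$ ($t = 1 \cdot 3 = 3$)
$H{\left(S \right)} = \frac{S + S \left(4 + S\right)}{3 + S}$ ($H{\left(S \right)} = \frac{S + \left(S + 4\right) S}{S + 3} = \frac{S + \left(4 + S\right) S}{3 + S} = \frac{S + S \left(4 + S\right)}{3 + S}$)
$\left(-225\right) \left(-301\right) + H{\left(W{\left(6 \right)} \right)} = \left(-225\right) \left(-301\right) - \frac{5 \left(5 - 5\right)}{3 - 5} = 67725 - 5 \frac{1}{-2} \cdot 0 = 67725 - \left(- \frac{5}{2}\right) 0 = 67725 + 0 = 67725$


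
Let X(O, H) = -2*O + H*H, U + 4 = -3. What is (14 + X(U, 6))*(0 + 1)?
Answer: 64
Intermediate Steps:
U = -7 (U = -4 - 3 = -7)
X(O, H) = H² - 2*O (X(O, H) = -2*O + H² = H² - 2*O)
(14 + X(U, 6))*(0 + 1) = (14 + (6² - 2*(-7)))*(0 + 1) = (14 + (36 + 14))*1 = (14 + 50)*1 = 64*1 = 64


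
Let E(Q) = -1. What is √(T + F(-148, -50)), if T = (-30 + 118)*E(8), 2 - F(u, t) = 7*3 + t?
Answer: I*√57 ≈ 7.5498*I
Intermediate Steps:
F(u, t) = -19 - t (F(u, t) = 2 - (7*3 + t) = 2 - (21 + t) = 2 + (-21 - t) = -19 - t)
T = -88 (T = (-30 + 118)*(-1) = 88*(-1) = -88)
√(T + F(-148, -50)) = √(-88 + (-19 - 1*(-50))) = √(-88 + (-19 + 50)) = √(-88 + 31) = √(-57) = I*√57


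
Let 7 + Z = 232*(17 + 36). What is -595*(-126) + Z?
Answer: 87259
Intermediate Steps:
Z = 12289 (Z = -7 + 232*(17 + 36) = -7 + 232*53 = -7 + 12296 = 12289)
-595*(-126) + Z = -595*(-126) + 12289 = 74970 + 12289 = 87259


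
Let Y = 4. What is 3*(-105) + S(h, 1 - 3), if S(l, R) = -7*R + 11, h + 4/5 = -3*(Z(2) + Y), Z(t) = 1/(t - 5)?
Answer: -290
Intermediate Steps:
Z(t) = 1/(-5 + t)
h = -59/5 (h = -4/5 - 3*(1/(-5 + 2) + 4) = -4/5 - 3*(1/(-3) + 4) = -4/5 - 3*(-1/3 + 4) = -4/5 - 3*11/3 = -4/5 - 11 = -59/5 ≈ -11.800)
S(l, R) = 11 - 7*R
3*(-105) + S(h, 1 - 3) = 3*(-105) + (11 - 7*(1 - 3)) = -315 + (11 - 7*(-2)) = -315 + (11 + 14) = -315 + 25 = -290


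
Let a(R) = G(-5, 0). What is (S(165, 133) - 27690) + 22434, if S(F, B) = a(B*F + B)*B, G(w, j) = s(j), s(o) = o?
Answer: -5256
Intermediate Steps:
G(w, j) = j
a(R) = 0
S(F, B) = 0 (S(F, B) = 0*B = 0)
(S(165, 133) - 27690) + 22434 = (0 - 27690) + 22434 = -27690 + 22434 = -5256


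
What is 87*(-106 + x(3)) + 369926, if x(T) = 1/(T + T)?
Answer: 721437/2 ≈ 3.6072e+5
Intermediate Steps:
x(T) = 1/(2*T)
87*(-106 + x(3)) + 369926 = 87*(-106 + (1/2)/3) + 369926 = 87*(-106 + (1/2)*(1/3)) + 369926 = 87*(-106 + 1/6) + 369926 = 87*(-635/6) + 369926 = -18415/2 + 369926 = 721437/2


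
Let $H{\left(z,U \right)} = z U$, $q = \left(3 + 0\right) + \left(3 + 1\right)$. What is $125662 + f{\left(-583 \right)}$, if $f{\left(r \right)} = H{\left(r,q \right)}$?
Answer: $121581$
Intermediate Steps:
$q = 7$ ($q = 3 + 4 = 7$)
$H{\left(z,U \right)} = U z$
$f{\left(r \right)} = 7 r$
$125662 + f{\left(-583 \right)} = 125662 + 7 \left(-583\right) = 125662 - 4081 = 121581$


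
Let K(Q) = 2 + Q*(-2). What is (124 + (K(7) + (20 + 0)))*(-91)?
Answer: -12012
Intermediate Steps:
K(Q) = 2 - 2*Q
(124 + (K(7) + (20 + 0)))*(-91) = (124 + ((2 - 2*7) + (20 + 0)))*(-91) = (124 + ((2 - 14) + 20))*(-91) = (124 + (-12 + 20))*(-91) = (124 + 8)*(-91) = 132*(-91) = -12012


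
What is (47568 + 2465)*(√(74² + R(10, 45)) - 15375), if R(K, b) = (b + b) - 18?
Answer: -769257375 + 100066*√1387 ≈ -7.6553e+8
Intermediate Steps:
R(K, b) = -18 + 2*b (R(K, b) = 2*b - 18 = -18 + 2*b)
(47568 + 2465)*(√(74² + R(10, 45)) - 15375) = (47568 + 2465)*(√(74² + (-18 + 2*45)) - 15375) = 50033*(√(5476 + (-18 + 90)) - 15375) = 50033*(√(5476 + 72) - 15375) = 50033*(√5548 - 15375) = 50033*(2*√1387 - 15375) = 50033*(-15375 + 2*√1387) = -769257375 + 100066*√1387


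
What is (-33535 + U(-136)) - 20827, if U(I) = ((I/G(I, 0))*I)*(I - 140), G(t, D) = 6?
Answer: -905178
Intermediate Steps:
U(I) = I²*(-140 + I)/6 (U(I) = ((I/6)*I)*(I - 140) = ((I*(⅙))*I)*(-140 + I) = ((I/6)*I)*(-140 + I) = (I²/6)*(-140 + I) = I²*(-140 + I)/6)
(-33535 + U(-136)) - 20827 = (-33535 + (⅙)*(-136)²*(-140 - 136)) - 20827 = (-33535 + (⅙)*18496*(-276)) - 20827 = (-33535 - 850816) - 20827 = -884351 - 20827 = -905178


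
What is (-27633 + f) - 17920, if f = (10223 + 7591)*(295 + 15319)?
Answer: 278102243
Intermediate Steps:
f = 278147796 (f = 17814*15614 = 278147796)
(-27633 + f) - 17920 = (-27633 + 278147796) - 17920 = 278120163 - 17920 = 278102243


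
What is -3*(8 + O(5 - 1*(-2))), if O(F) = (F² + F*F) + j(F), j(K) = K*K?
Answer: -465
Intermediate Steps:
j(K) = K²
O(F) = 3*F² (O(F) = (F² + F*F) + F² = (F² + F²) + F² = 2*F² + F² = 3*F²)
-3*(8 + O(5 - 1*(-2))) = -3*(8 + 3*(5 - 1*(-2))²) = -3*(8 + 3*(5 + 2)²) = -3*(8 + 3*7²) = -3*(8 + 3*49) = -3*(8 + 147) = -3*155 = -465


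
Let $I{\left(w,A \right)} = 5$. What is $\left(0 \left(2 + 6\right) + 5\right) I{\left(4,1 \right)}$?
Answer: $25$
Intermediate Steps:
$\left(0 \left(2 + 6\right) + 5\right) I{\left(4,1 \right)} = \left(0 \left(2 + 6\right) + 5\right) 5 = \left(0 \cdot 8 + 5\right) 5 = \left(0 + 5\right) 5 = 5 \cdot 5 = 25$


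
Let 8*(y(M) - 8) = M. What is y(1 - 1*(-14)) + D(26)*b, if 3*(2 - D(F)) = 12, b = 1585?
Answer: -25281/8 ≈ -3160.1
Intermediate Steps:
D(F) = -2 (D(F) = 2 - 1/3*12 = 2 - 4 = -2)
y(M) = 8 + M/8
y(1 - 1*(-14)) + D(26)*b = (8 + (1 - 1*(-14))/8) - 2*1585 = (8 + (1 + 14)/8) - 3170 = (8 + (1/8)*15) - 3170 = (8 + 15/8) - 3170 = 79/8 - 3170 = -25281/8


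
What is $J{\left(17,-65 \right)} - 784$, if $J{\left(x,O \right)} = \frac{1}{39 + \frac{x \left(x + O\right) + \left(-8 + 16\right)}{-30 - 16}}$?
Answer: $- \frac{1019961}{1301} \approx -783.98$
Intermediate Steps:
$J{\left(x,O \right)} = \frac{1}{\frac{893}{23} - \frac{x \left(O + x\right)}{46}}$ ($J{\left(x,O \right)} = \frac{1}{39 + \frac{x \left(O + x\right) + 8}{-46}} = \frac{1}{39 + \left(8 + x \left(O + x\right)\right) \left(- \frac{1}{46}\right)} = \frac{1}{39 - \left(\frac{4}{23} + \frac{x \left(O + x\right)}{46}\right)} = \frac{1}{\frac{893}{23} - \frac{x \left(O + x\right)}{46}}$)
$J{\left(17,-65 \right)} - 784 = - \frac{46}{-1786 + 17^{2} - 1105} - 784 = - \frac{46}{-1786 + 289 - 1105} - 784 = - \frac{46}{-2602} - 784 = \left(-46\right) \left(- \frac{1}{2602}\right) - 784 = \frac{23}{1301} - 784 = - \frac{1019961}{1301}$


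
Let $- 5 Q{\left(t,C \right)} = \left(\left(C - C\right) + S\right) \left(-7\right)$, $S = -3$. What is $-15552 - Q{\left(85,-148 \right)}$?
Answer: $- \frac{77739}{5} \approx -15548.0$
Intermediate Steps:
$Q{\left(t,C \right)} = - \frac{21}{5}$ ($Q{\left(t,C \right)} = - \frac{\left(\left(C - C\right) - 3\right) \left(-7\right)}{5} = - \frac{\left(0 - 3\right) \left(-7\right)}{5} = - \frac{\left(-3\right) \left(-7\right)}{5} = \left(- \frac{1}{5}\right) 21 = - \frac{21}{5}$)
$-15552 - Q{\left(85,-148 \right)} = -15552 - - \frac{21}{5} = -15552 + \frac{21}{5} = - \frac{77739}{5}$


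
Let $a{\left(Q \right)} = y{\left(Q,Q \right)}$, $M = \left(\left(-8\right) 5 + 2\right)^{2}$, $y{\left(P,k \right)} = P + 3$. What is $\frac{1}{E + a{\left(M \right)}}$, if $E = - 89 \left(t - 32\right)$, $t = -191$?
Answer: $\frac{1}{21294} \approx 4.6962 \cdot 10^{-5}$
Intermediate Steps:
$y{\left(P,k \right)} = 3 + P$
$E = 19847$ ($E = - 89 \left(-191 - 32\right) = \left(-89\right) \left(-223\right) = 19847$)
$M = 1444$ ($M = \left(-40 + 2\right)^{2} = \left(-38\right)^{2} = 1444$)
$a{\left(Q \right)} = 3 + Q$
$\frac{1}{E + a{\left(M \right)}} = \frac{1}{19847 + \left(3 + 1444\right)} = \frac{1}{19847 + 1447} = \frac{1}{21294}$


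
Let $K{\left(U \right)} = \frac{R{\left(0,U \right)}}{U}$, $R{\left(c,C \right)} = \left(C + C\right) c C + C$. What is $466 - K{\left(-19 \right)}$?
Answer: $465$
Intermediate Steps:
$R{\left(c,C \right)} = C + 2 c C^{2}$ ($R{\left(c,C \right)} = 2 C c C + C = 2 c C^{2} + C = C + 2 c C^{2}$)
$K{\left(U \right)} = 1$ ($K{\left(U \right)} = \frac{U \left(1 + 2 U 0\right)}{U} = \frac{U \left(1 + 0\right)}{U} = \frac{U 1}{U} = \frac{U}{U} = 1$)
$466 - K{\left(-19 \right)} = 466 - 1 = 465$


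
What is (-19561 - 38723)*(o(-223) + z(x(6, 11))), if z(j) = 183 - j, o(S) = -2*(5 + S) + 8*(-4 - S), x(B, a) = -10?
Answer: -138774204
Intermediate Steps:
o(S) = -42 - 10*S (o(S) = (-10 - 2*S) + (-32 - 8*S) = -42 - 10*S)
(-19561 - 38723)*(o(-223) + z(x(6, 11))) = (-19561 - 38723)*((-42 - 10*(-223)) + (183 - 1*(-10))) = -58284*((-42 + 2230) + (183 + 10)) = -58284*(2188 + 193) = -58284*2381 = -138774204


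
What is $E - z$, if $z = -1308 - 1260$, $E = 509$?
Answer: $3077$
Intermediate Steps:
$z = -2568$ ($z = -1308 - 1260 = -2568$)
$E - z = 509 - -2568 = 509 + 2568 = 3077$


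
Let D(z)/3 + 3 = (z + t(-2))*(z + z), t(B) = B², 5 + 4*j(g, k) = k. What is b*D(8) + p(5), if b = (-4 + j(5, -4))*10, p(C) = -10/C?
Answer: -70879/2 ≈ -35440.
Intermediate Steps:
j(g, k) = -5/4 + k/4
b = -125/2 (b = (-4 + (-5/4 + (¼)*(-4)))*10 = (-4 + (-5/4 - 1))*10 = (-4 - 9/4)*10 = -25/4*10 = -125/2 ≈ -62.500)
D(z) = -9 + 6*z*(4 + z) (D(z) = -9 + 3*((z + (-2)²)*(z + z)) = -9 + 3*((z + 4)*(2*z)) = -9 + 3*((4 + z)*(2*z)) = -9 + 3*(2*z*(4 + z)) = -9 + 6*z*(4 + z))
b*D(8) + p(5) = -125*(-9 + 6*8² + 24*8)/2 - 10/5 = -125*(-9 + 6*64 + 192)/2 - 10*⅕ = -125*(-9 + 384 + 192)/2 - 2 = -125/2*567 - 2 = -70875/2 - 2 = -70879/2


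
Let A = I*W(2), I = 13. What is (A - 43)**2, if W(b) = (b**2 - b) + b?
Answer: 81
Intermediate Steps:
W(b) = b**2
A = 52 (A = 13*2**2 = 13*4 = 52)
(A - 43)**2 = (52 - 43)**2 = 9**2 = 81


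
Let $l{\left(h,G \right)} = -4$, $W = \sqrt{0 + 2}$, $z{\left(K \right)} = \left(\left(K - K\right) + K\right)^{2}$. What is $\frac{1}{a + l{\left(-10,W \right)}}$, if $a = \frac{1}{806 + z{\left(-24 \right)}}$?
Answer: $- \frac{1382}{5527} \approx -0.25005$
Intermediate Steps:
$z{\left(K \right)} = K^{2}$ ($z{\left(K \right)} = \left(0 + K\right)^{2} = K^{2}$)
$W = \sqrt{2} \approx 1.4142$
$a = \frac{1}{1382}$ ($a = \frac{1}{806 + \left(-24\right)^{2}} = \frac{1}{806 + 576} = \frac{1}{1382} \approx 0.00072359$)
$\frac{1}{a + l{\left(-10,W \right)}} = \frac{1}{\frac{1}{1382} - 4} = \frac{1}{- \frac{5527}{1382}} = - \frac{1382}{5527}$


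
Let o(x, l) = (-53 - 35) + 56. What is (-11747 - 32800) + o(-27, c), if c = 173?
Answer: -44579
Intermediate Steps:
o(x, l) = -32 (o(x, l) = -88 + 56 = -32)
(-11747 - 32800) + o(-27, c) = (-11747 - 32800) - 32 = -44547 - 32 = -44579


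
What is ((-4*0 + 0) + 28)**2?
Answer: 784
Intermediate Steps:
((-4*0 + 0) + 28)**2 = ((0 + 0) + 28)**2 = (0 + 28)**2 = 28**2 = 784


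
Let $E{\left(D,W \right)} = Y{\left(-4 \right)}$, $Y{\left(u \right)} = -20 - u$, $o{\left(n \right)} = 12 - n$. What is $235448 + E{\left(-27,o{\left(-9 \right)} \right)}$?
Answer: $235432$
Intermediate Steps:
$E{\left(D,W \right)} = -16$ ($E{\left(D,W \right)} = -20 - -4 = -20 + 4 = -16$)
$235448 + E{\left(-27,o{\left(-9 \right)} \right)} = 235448 - 16 = 235432$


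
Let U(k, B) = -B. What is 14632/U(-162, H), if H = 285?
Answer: -14632/285 ≈ -51.340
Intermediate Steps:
14632/U(-162, H) = 14632/((-1*285)) = 14632/(-285) = 14632*(-1/285) = -14632/285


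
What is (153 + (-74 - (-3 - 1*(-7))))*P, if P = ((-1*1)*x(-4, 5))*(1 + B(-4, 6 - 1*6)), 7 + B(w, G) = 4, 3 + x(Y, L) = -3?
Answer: -900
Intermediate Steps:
x(Y, L) = -6 (x(Y, L) = -3 - 3 = -6)
B(w, G) = -3 (B(w, G) = -7 + 4 = -3)
P = -12 (P = (-1*1*(-6))*(1 - 3) = -1*(-6)*(-2) = 6*(-2) = -12)
(153 + (-74 - (-3 - 1*(-7))))*P = (153 + (-74 - (-3 - 1*(-7))))*(-12) = (153 + (-74 - (-3 + 7)))*(-12) = (153 + (-74 - 1*4))*(-12) = (153 + (-74 - 4))*(-12) = (153 - 78)*(-12) = 75*(-12) = -900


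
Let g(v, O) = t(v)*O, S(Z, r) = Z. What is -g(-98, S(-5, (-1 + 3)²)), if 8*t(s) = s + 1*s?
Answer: -245/2 ≈ -122.50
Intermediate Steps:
t(s) = s/4 (t(s) = (s + 1*s)/8 = (s + s)/8 = (2*s)/8 = s/4)
g(v, O) = O*v/4 (g(v, O) = (v/4)*O = O*v/4)
-g(-98, S(-5, (-1 + 3)²)) = -(-5)*(-98)/4 = -1*245/2 = -245/2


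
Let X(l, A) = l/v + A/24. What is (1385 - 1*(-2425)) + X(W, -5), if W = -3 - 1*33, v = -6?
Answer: 91579/24 ≈ 3815.8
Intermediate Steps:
W = -36 (W = -3 - 33 = -36)
X(l, A) = -l/6 + A/24 (X(l, A) = l/(-6) + A/24 = l*(-1/6) + A*(1/24) = -l/6 + A/24)
(1385 - 1*(-2425)) + X(W, -5) = (1385 - 1*(-2425)) + (-1/6*(-36) + (1/24)*(-5)) = (1385 + 2425) + (6 - 5/24) = 3810 + 139/24 = 91579/24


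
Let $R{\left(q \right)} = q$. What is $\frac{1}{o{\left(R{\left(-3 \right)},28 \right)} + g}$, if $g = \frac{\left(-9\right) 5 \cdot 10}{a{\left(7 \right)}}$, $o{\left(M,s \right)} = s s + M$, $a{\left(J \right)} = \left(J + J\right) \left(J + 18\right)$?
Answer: $\frac{7}{5458} \approx 0.0012825$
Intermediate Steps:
$a{\left(J \right)} = 2 J \left(18 + J\right)$
$o{\left(M,s \right)} = M + s^{2}$ ($o{\left(M,s \right)} = s^{2} + M = M + s^{2}$)
$g = - \frac{9}{7}$ ($g = \frac{\left(-9\right) 5 \cdot 10}{2 \cdot 7 \left(18 + 7\right)} = \frac{\left(-45\right) 10}{2 \cdot 7 \cdot 25} = - \frac{450}{350} = \left(-450\right) \frac{1}{350} = - \frac{9}{7} \approx -1.2857$)
$\frac{1}{o{\left(R{\left(-3 \right)},28 \right)} + g} = \frac{1}{\left(-3 + 28^{2}\right) - \frac{9}{7}} = \frac{1}{\left(-3 + 784\right) - \frac{9}{7}} = \frac{1}{781 - \frac{9}{7}} = \frac{1}{\frac{5458}{7}} = \frac{7}{5458}$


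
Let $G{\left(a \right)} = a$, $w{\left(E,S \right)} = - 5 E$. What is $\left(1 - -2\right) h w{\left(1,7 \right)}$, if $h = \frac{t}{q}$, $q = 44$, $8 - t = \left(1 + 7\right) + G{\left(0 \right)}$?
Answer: $0$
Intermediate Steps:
$t = 0$ ($t = 8 - \left(\left(1 + 7\right) + 0\right) = 8 - \left(8 + 0\right) = 8 - 8 = 0$)
$h = 0$ ($h = \frac{0}{44} = 0 \cdot \frac{1}{44} = 0$)
$\left(1 - -2\right) h w{\left(1,7 \right)} = \left(1 - -2\right) 0 \left(\left(-5\right) 1\right) = \left(1 + 2\right) 0 \left(-5\right) = 3 \cdot 0 \left(-5\right) = 0 \left(-5\right) = 0$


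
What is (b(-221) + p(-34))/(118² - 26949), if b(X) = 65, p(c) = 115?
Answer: -36/2605 ≈ -0.013820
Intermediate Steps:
(b(-221) + p(-34))/(118² - 26949) = (65 + 115)/(118² - 26949) = 180/(13924 - 26949) = 180/(-13025) = 180*(-1/13025) = -36/2605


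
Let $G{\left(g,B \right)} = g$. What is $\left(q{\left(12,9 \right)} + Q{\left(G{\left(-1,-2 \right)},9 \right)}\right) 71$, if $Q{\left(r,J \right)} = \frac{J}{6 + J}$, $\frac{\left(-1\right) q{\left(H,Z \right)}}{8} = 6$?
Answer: $- \frac{16827}{5} \approx -3365.4$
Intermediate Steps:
$q{\left(H,Z \right)} = -48$ ($q{\left(H,Z \right)} = \left(-8\right) 6 = -48$)
$\left(q{\left(12,9 \right)} + Q{\left(G{\left(-1,-2 \right)},9 \right)}\right) 71 = \left(-48 + \frac{9}{6 + 9}\right) 71 = \left(-48 + \frac{9}{15}\right) 71 = \left(-48 + 9 \cdot \frac{1}{15}\right) 71 = \left(-48 + \frac{3}{5}\right) 71 = \left(- \frac{237}{5}\right) 71 = - \frac{16827}{5}$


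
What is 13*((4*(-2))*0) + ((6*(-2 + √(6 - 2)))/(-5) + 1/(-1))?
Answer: -1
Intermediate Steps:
13*((4*(-2))*0) + ((6*(-2 + √(6 - 2)))/(-5) + 1/(-1)) = 13*(-8*0) + ((6*(-2 + √4))*(-⅕) + 1*(-1)) = 13*0 + ((6*(-2 + 2))*(-⅕) - 1) = 0 + ((6*0)*(-⅕) - 1) = 0 + (0*(-⅕) - 1) = 0 + (0 - 1) = 0 - 1 = -1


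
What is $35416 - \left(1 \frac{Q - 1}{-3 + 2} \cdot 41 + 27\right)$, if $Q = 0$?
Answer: $35348$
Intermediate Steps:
$35416 - \left(1 \frac{Q - 1}{-3 + 2} \cdot 41 + 27\right) = 35416 - \left(1 \frac{0 - 1}{-3 + 2} \cdot 41 + 27\right) = 35416 - \left(1 \left(- \frac{1}{-1}\right) 41 + 27\right) = 35416 - \left(1 \left(\left(-1\right) \left(-1\right)\right) 41 + 27\right) = 35416 - \left(1 \cdot 1 \cdot 41 + 27\right) = 35416 - \left(1 \cdot 41 + 27\right) = 35416 - \left(41 + 27\right) = 35416 - 68 = 35348$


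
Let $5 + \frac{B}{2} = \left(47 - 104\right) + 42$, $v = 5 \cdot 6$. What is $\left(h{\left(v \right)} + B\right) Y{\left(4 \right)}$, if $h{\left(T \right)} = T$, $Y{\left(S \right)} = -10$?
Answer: $100$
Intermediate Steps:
$v = 30$
$B = -40$ ($B = -10 + 2 \left(\left(47 - 104\right) + 42\right) = -10 + 2 \left(-57 + 42\right) = -10 + 2 \left(-15\right) = -10 - 30 = -40$)
$\left(h{\left(v \right)} + B\right) Y{\left(4 \right)} = \left(30 - 40\right) \left(-10\right) = \left(-10\right) \left(-10\right) = 100$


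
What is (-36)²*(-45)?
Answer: -58320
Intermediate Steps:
(-36)²*(-45) = 1296*(-45) = -58320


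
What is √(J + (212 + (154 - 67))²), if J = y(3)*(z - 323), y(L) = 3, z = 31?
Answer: 5*√3541 ≈ 297.53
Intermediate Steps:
J = -876 (J = 3*(31 - 323) = 3*(-292) = -876)
√(J + (212 + (154 - 67))²) = √(-876 + (212 + (154 - 67))²) = √(-876 + (212 + 87)²) = √(-876 + 299²) = √(-876 + 89401) = √88525 = 5*√3541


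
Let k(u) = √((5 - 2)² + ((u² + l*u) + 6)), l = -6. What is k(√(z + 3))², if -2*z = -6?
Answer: 21 - 6*√6 ≈ 6.3031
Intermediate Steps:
z = 3 (z = -½*(-6) = 3)
k(u) = √(15 + u² - 6*u) (k(u) = √((5 - 2)² + ((u² - 6*u) + 6)) = √(3² + (6 + u² - 6*u)) = √(9 + (6 + u² - 6*u)) = √(15 + u² - 6*u))
k(√(z + 3))² = (√(15 + (√(3 + 3))² - 6*√(3 + 3)))² = (√(15 + (√6)² - 6*√6))² = (√(15 + 6 - 6*√6))² = (√(21 - 6*√6))² = 21 - 6*√6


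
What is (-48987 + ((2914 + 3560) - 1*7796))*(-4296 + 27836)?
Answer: -1184273860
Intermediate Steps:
(-48987 + ((2914 + 3560) - 1*7796))*(-4296 + 27836) = (-48987 + (6474 - 7796))*23540 = (-48987 - 1322)*23540 = -50309*23540 = -1184273860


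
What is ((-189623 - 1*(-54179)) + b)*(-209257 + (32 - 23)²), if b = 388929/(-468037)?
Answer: 13260334404467832/468037 ≈ 2.8332e+10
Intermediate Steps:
b = -388929/468037 (b = 388929*(-1/468037) = -388929/468037 ≈ -0.83098)
((-189623 - 1*(-54179)) + b)*(-209257 + (32 - 23)²) = ((-189623 - 1*(-54179)) - 388929/468037)*(-209257 + (32 - 23)²) = ((-189623 + 54179) - 388929/468037)*(-209257 + 9²) = (-135444 - 388929/468037)*(-209257 + 81) = -63393192357/468037*(-209176) = 13260334404467832/468037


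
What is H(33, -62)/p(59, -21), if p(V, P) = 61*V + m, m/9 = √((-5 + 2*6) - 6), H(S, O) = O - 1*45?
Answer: -107/3608 ≈ -0.029656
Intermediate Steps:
H(S, O) = -45 + O (H(S, O) = O - 45 = -45 + O)
m = 9 (m = 9*√((-5 + 2*6) - 6) = 9*√((-5 + 12) - 6) = 9*√(7 - 6) = 9*√1 = 9*1 = 9)
p(V, P) = 9 + 61*V (p(V, P) = 61*V + 9 = 9 + 61*V)
H(33, -62)/p(59, -21) = (-45 - 62)/(9 + 61*59) = -107/(9 + 3599) = -107/3608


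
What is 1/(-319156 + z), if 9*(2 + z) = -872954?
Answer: -9/3745376 ≈ -2.4030e-6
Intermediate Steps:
z = -872972/9 (z = -2 + (1/9)*(-872954) = -2 - 872954/9 = -872972/9 ≈ -96997.)
1/(-319156 + z) = 1/(-319156 - 872972/9) = 1/(-3745376/9) = -9/3745376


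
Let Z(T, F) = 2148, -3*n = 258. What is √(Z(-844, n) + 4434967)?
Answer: √4437115 ≈ 2106.4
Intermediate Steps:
n = -86 (n = -⅓*258 = -86)
√(Z(-844, n) + 4434967) = √(2148 + 4434967) = √4437115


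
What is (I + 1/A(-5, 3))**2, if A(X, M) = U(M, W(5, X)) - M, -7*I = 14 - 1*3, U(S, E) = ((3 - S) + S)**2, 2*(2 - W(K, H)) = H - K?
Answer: 3481/1764 ≈ 1.9734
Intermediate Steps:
W(K, H) = 2 + K/2 - H/2 (W(K, H) = 2 - (H - K)/2 = 2 + (K/2 - H/2) = 2 + K/2 - H/2)
U(S, E) = 9 (U(S, E) = 3**2 = 9)
I = -11/7 (I = -(14 - 1*3)/7 = -(14 - 3)/7 = -1/7*11 = -11/7 ≈ -1.5714)
A(X, M) = 9 - M
(I + 1/A(-5, 3))**2 = (-11/7 + 1/(9 - 1*3))**2 = (-11/7 + 1/(9 - 3))**2 = (-11/7 + 1/6)**2 = (-59/42)**2 = 3481/1764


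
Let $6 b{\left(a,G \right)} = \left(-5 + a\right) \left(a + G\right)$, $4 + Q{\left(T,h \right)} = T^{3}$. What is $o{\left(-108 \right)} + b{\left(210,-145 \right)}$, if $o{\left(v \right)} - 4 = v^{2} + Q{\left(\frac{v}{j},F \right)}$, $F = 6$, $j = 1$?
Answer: $- \frac{7474963}{6} \approx -1.2458 \cdot 10^{6}$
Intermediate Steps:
$Q{\left(T,h \right)} = -4 + T^{3}$
$b{\left(a,G \right)} = \frac{\left(-5 + a\right) \left(G + a\right)}{6}$ ($b{\left(a,G \right)} = \frac{\left(-5 + a\right) \left(a + G\right)}{6} = \frac{\left(-5 + a\right) \left(G + a\right)}{6}$)
$o{\left(v \right)} = v^{2} + v^{3}$ ($o{\left(v \right)} = 4 + \left(v^{2} + \left(-4 + \left(\frac{v}{1}\right)^{3}\right)\right) = 4 + \left(v^{2} + \left(-4 + \left(v 1\right)^{3}\right)\right) = 4 + \left(v^{2} + \left(-4 + v^{3}\right)\right) = 4 + \left(-4 + v^{2} + v^{3}\right) = v^{2} + v^{3}$)
$o{\left(-108 \right)} + b{\left(210,-145 \right)} = \left(-108\right)^{2} \left(1 - 108\right) + \left(\left(- \frac{5}{6}\right) \left(-145\right) - 175 + \frac{210^{2}}{6} + \frac{1}{6} \left(-145\right) 210\right) = 11664 \left(-107\right) + \left(\frac{725}{6} - 175 + \frac{1}{6} \cdot 44100 - 5075\right) = -1248048 + \left(\frac{725}{6} - 175 + 7350 - 5075\right) = -1248048 + \frac{13325}{6} = - \frac{7474963}{6}$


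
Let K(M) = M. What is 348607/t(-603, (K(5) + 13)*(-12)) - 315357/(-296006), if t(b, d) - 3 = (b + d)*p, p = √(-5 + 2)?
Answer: 157359943195/99275084292 + 31723237*I*√3/223588 ≈ 1.5851 + 245.75*I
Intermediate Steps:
p = I*√3 (p = √(-3) = I*√3 ≈ 1.732*I)
t(b, d) = 3 + I*√3*(b + d) (t(b, d) = 3 + (b + d)*(I*√3) = 3 + I*√3*(b + d))
348607/t(-603, (K(5) + 13)*(-12)) - 315357/(-296006) = 348607/(3 + I*(-603)*√3 + I*((5 + 13)*(-12))*√3) - 315357/(-296006) = 348607/(3 - 603*I*√3 + I*(18*(-12))*√3) - 315357*(-1/296006) = 348607/(3 - 603*I*√3 + I*(-216)*√3) + 315357/296006 = 348607/(3 - 603*I*√3 - 216*I*√3) + 315357/296006 = 348607/(3 - 819*I*√3) + 315357/296006 = 315357/296006 + 348607/(3 - 819*I*√3)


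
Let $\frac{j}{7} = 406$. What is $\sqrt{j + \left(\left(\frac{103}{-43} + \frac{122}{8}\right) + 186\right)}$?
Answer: $\frac{\sqrt{22490161}}{86} \approx 55.144$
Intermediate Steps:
$j = 2842$ ($j = 7 \cdot 406 = 2842$)
$\sqrt{j + \left(\left(\frac{103}{-43} + \frac{122}{8}\right) + 186\right)} = \sqrt{2842 + \left(\left(\frac{103}{-43} + \frac{122}{8}\right) + 186\right)} = \sqrt{2842 + \left(\left(103 \left(- \frac{1}{43}\right) + 122 \cdot \frac{1}{8}\right) + 186\right)} = \sqrt{2842 + \left(\left(- \frac{103}{43} + \frac{61}{4}\right) + 186\right)} = \sqrt{2842 + \left(\frac{2211}{172} + 186\right)} = \sqrt{2842 + \frac{34203}{172}} = \sqrt{\frac{523027}{172}} = \frac{\sqrt{22490161}}{86}$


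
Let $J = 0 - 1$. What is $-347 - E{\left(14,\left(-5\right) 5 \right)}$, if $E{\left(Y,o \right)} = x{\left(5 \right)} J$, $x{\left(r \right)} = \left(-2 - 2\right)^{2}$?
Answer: $-331$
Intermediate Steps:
$x{\left(r \right)} = 16$ ($x{\left(r \right)} = \left(-4\right)^{2} = 16$)
$J = -1$
$E{\left(Y,o \right)} = -16$ ($E{\left(Y,o \right)} = 16 \left(-1\right) = -16$)
$-347 - E{\left(14,\left(-5\right) 5 \right)} = -347 - -16 = -347 + 16 = -331$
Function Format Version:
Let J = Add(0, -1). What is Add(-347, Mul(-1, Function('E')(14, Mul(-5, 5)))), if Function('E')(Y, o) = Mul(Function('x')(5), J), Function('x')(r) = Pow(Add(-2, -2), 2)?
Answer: -331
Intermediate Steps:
Function('x')(r) = 16 (Function('x')(r) = Pow(-4, 2) = 16)
J = -1
Function('E')(Y, o) = -16 (Function('E')(Y, o) = Mul(16, -1) = -16)
Add(-347, Mul(-1, Function('E')(14, Mul(-5, 5)))) = Add(-347, Mul(-1, -16)) = Add(-347, 16) = -331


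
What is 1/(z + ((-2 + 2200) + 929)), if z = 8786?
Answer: 1/11913 ≈ 8.3942e-5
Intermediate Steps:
1/(z + ((-2 + 2200) + 929)) = 1/(8786 + ((-2 + 2200) + 929)) = 1/(8786 + (2198 + 929)) = 1/(8786 + 3127) = 1/11913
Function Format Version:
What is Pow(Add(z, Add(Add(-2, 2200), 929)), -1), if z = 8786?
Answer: Rational(1, 11913) ≈ 8.3942e-5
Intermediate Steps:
Pow(Add(z, Add(Add(-2, 2200), 929)), -1) = Pow(Add(8786, Add(Add(-2, 2200), 929)), -1) = Pow(Add(8786, Add(2198, 929)), -1) = Pow(Add(8786, 3127), -1) = Pow(11913, -1) = Rational(1, 11913)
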